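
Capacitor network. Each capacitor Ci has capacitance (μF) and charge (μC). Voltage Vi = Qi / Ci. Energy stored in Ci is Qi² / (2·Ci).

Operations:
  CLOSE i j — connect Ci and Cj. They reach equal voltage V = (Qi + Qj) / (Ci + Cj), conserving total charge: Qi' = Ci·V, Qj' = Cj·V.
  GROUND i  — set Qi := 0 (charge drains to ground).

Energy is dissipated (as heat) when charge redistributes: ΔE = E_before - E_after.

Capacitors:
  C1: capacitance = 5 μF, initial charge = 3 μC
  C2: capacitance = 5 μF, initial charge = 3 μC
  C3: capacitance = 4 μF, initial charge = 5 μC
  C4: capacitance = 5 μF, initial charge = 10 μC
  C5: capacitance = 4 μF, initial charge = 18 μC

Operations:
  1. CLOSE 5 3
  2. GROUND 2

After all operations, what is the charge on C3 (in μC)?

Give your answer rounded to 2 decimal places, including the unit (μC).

Answer: 11.50 μC

Derivation:
Initial: C1(5μF, Q=3μC, V=0.60V), C2(5μF, Q=3μC, V=0.60V), C3(4μF, Q=5μC, V=1.25V), C4(5μF, Q=10μC, V=2.00V), C5(4μF, Q=18μC, V=4.50V)
Op 1: CLOSE 5-3: Q_total=23.00, C_total=8.00, V=2.88; Q5=11.50, Q3=11.50; dissipated=10.562
Op 2: GROUND 2: Q2=0; energy lost=0.900
Final charges: Q1=3.00, Q2=0.00, Q3=11.50, Q4=10.00, Q5=11.50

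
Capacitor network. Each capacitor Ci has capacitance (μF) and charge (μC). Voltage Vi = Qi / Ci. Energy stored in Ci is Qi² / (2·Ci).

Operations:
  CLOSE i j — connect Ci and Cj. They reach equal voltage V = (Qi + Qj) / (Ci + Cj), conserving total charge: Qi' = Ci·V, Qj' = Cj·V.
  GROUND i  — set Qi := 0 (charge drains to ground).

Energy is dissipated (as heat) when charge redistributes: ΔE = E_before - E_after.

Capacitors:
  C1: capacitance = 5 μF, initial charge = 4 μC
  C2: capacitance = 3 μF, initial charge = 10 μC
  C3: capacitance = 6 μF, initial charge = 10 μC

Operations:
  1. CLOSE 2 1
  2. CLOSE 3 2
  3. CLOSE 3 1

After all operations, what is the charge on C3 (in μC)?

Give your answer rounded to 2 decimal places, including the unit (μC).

Answer: 10.32 μC

Derivation:
Initial: C1(5μF, Q=4μC, V=0.80V), C2(3μF, Q=10μC, V=3.33V), C3(6μF, Q=10μC, V=1.67V)
Op 1: CLOSE 2-1: Q_total=14.00, C_total=8.00, V=1.75; Q2=5.25, Q1=8.75; dissipated=6.017
Op 2: CLOSE 3-2: Q_total=15.25, C_total=9.00, V=1.69; Q3=10.17, Q2=5.08; dissipated=0.007
Op 3: CLOSE 3-1: Q_total=18.92, C_total=11.00, V=1.72; Q3=10.32, Q1=8.60; dissipated=0.004
Final charges: Q1=8.60, Q2=5.08, Q3=10.32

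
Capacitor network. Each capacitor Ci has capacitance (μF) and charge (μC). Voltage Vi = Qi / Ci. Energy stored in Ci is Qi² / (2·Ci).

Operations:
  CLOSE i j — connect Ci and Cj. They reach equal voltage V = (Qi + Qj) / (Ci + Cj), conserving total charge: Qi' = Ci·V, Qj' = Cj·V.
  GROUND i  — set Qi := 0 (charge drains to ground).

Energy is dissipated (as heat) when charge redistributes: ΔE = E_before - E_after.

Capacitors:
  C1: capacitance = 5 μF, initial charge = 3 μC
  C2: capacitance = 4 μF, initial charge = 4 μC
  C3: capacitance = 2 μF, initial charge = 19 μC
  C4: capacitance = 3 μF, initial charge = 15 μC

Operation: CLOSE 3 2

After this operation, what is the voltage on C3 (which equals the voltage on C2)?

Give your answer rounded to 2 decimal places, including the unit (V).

Answer: 3.83 V

Derivation:
Initial: C1(5μF, Q=3μC, V=0.60V), C2(4μF, Q=4μC, V=1.00V), C3(2μF, Q=19μC, V=9.50V), C4(3μF, Q=15μC, V=5.00V)
Op 1: CLOSE 3-2: Q_total=23.00, C_total=6.00, V=3.83; Q3=7.67, Q2=15.33; dissipated=48.167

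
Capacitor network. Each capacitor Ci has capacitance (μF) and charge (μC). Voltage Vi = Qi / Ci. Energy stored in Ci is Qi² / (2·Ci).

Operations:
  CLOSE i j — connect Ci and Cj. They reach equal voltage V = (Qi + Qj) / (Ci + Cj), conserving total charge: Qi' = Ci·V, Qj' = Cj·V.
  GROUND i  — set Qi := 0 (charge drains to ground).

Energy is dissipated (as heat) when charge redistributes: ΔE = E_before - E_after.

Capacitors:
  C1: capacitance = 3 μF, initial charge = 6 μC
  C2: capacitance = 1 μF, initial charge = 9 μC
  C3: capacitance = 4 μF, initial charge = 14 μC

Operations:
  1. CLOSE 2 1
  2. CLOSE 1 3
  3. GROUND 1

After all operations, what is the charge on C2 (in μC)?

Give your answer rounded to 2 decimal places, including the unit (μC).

Answer: 3.75 μC

Derivation:
Initial: C1(3μF, Q=6μC, V=2.00V), C2(1μF, Q=9μC, V=9.00V), C3(4μF, Q=14μC, V=3.50V)
Op 1: CLOSE 2-1: Q_total=15.00, C_total=4.00, V=3.75; Q2=3.75, Q1=11.25; dissipated=18.375
Op 2: CLOSE 1-3: Q_total=25.25, C_total=7.00, V=3.61; Q1=10.82, Q3=14.43; dissipated=0.054
Op 3: GROUND 1: Q1=0; energy lost=19.517
Final charges: Q1=0.00, Q2=3.75, Q3=14.43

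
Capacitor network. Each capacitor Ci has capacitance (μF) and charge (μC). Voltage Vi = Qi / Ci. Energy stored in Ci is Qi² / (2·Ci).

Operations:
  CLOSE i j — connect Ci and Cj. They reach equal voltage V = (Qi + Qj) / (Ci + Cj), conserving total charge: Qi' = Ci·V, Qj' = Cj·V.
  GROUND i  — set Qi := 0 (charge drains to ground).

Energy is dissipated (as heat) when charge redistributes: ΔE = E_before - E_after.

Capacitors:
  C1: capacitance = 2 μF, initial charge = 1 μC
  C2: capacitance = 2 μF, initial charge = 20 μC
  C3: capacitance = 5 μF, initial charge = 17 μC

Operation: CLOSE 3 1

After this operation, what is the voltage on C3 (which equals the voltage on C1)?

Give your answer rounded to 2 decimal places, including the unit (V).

Answer: 2.57 V

Derivation:
Initial: C1(2μF, Q=1μC, V=0.50V), C2(2μF, Q=20μC, V=10.00V), C3(5μF, Q=17μC, V=3.40V)
Op 1: CLOSE 3-1: Q_total=18.00, C_total=7.00, V=2.57; Q3=12.86, Q1=5.14; dissipated=6.007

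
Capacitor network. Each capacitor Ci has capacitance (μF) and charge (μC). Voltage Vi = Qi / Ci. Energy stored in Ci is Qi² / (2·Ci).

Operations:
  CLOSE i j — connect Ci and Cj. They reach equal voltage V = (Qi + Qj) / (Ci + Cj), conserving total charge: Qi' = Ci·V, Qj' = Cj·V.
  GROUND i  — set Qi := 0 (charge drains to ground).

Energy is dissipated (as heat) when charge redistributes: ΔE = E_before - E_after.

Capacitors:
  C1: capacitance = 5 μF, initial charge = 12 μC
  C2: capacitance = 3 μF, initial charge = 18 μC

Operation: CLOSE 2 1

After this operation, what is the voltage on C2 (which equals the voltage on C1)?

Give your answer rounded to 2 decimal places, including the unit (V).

Answer: 3.75 V

Derivation:
Initial: C1(5μF, Q=12μC, V=2.40V), C2(3μF, Q=18μC, V=6.00V)
Op 1: CLOSE 2-1: Q_total=30.00, C_total=8.00, V=3.75; Q2=11.25, Q1=18.75; dissipated=12.150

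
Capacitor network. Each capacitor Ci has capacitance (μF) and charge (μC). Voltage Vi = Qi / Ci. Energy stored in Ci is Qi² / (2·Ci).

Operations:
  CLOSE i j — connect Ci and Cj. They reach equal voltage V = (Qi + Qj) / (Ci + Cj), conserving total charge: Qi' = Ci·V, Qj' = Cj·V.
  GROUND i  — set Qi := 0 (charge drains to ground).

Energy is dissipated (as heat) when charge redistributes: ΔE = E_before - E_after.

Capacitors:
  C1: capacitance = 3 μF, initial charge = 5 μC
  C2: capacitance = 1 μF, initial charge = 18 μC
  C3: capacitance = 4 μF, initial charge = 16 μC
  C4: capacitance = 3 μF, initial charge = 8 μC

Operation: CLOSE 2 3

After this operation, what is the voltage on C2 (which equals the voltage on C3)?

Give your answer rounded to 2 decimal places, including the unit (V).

Answer: 6.80 V

Derivation:
Initial: C1(3μF, Q=5μC, V=1.67V), C2(1μF, Q=18μC, V=18.00V), C3(4μF, Q=16μC, V=4.00V), C4(3μF, Q=8μC, V=2.67V)
Op 1: CLOSE 2-3: Q_total=34.00, C_total=5.00, V=6.80; Q2=6.80, Q3=27.20; dissipated=78.400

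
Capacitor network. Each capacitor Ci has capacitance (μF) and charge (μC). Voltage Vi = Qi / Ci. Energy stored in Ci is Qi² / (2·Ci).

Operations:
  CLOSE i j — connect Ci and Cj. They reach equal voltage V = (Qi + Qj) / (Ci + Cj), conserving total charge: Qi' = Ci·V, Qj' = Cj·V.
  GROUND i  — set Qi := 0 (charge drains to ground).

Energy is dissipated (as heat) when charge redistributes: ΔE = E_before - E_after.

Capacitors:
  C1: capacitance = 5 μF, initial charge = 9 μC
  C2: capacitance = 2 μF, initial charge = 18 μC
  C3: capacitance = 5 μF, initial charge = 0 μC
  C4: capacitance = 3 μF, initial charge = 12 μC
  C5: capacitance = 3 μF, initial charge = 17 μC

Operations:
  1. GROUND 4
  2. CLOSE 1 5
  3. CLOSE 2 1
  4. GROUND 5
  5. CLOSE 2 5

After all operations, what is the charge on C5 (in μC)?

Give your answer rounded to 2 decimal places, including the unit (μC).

Initial: C1(5μF, Q=9μC, V=1.80V), C2(2μF, Q=18μC, V=9.00V), C3(5μF, Q=0μC, V=0.00V), C4(3μF, Q=12μC, V=4.00V), C5(3μF, Q=17μC, V=5.67V)
Op 1: GROUND 4: Q4=0; energy lost=24.000
Op 2: CLOSE 1-5: Q_total=26.00, C_total=8.00, V=3.25; Q1=16.25, Q5=9.75; dissipated=14.017
Op 3: CLOSE 2-1: Q_total=34.25, C_total=7.00, V=4.89; Q2=9.79, Q1=24.46; dissipated=23.616
Op 4: GROUND 5: Q5=0; energy lost=15.844
Op 5: CLOSE 2-5: Q_total=9.79, C_total=5.00, V=1.96; Q2=3.91, Q5=5.87; dissipated=14.364
Final charges: Q1=24.46, Q2=3.91, Q3=0.00, Q4=0.00, Q5=5.87

Answer: 5.87 μC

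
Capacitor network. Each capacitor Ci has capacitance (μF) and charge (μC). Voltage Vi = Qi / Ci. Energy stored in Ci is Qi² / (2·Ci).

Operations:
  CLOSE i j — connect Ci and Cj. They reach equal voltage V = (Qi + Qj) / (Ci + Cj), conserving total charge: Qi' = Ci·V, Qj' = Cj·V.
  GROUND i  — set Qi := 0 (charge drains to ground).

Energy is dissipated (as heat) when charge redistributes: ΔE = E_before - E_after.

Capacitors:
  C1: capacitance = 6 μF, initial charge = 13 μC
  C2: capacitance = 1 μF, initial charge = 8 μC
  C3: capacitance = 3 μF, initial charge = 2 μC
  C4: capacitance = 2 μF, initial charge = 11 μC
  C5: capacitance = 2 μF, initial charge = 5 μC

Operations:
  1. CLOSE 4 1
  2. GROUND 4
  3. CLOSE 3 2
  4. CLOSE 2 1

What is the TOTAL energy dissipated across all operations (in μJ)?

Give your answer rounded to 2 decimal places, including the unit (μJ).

Initial: C1(6μF, Q=13μC, V=2.17V), C2(1μF, Q=8μC, V=8.00V), C3(3μF, Q=2μC, V=0.67V), C4(2μF, Q=11μC, V=5.50V), C5(2μF, Q=5μC, V=2.50V)
Op 1: CLOSE 4-1: Q_total=24.00, C_total=8.00, V=3.00; Q4=6.00, Q1=18.00; dissipated=8.333
Op 2: GROUND 4: Q4=0; energy lost=9.000
Op 3: CLOSE 3-2: Q_total=10.00, C_total=4.00, V=2.50; Q3=7.50, Q2=2.50; dissipated=20.167
Op 4: CLOSE 2-1: Q_total=20.50, C_total=7.00, V=2.93; Q2=2.93, Q1=17.57; dissipated=0.107
Total dissipated: 37.607 μJ

Answer: 37.61 μJ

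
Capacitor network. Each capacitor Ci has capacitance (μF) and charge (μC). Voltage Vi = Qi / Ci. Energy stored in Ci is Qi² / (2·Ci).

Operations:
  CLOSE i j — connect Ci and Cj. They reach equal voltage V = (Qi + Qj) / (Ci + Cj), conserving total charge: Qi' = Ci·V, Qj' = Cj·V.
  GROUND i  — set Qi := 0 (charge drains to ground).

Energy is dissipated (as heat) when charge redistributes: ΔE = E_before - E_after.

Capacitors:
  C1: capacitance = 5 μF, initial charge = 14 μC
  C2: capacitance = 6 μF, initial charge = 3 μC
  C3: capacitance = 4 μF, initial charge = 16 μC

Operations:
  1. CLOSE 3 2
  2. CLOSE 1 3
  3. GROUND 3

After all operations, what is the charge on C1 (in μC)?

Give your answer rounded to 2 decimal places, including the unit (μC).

Initial: C1(5μF, Q=14μC, V=2.80V), C2(6μF, Q=3μC, V=0.50V), C3(4μF, Q=16μC, V=4.00V)
Op 1: CLOSE 3-2: Q_total=19.00, C_total=10.00, V=1.90; Q3=7.60, Q2=11.40; dissipated=14.700
Op 2: CLOSE 1-3: Q_total=21.60, C_total=9.00, V=2.40; Q1=12.00, Q3=9.60; dissipated=0.900
Op 3: GROUND 3: Q3=0; energy lost=11.520
Final charges: Q1=12.00, Q2=11.40, Q3=0.00

Answer: 12.00 μC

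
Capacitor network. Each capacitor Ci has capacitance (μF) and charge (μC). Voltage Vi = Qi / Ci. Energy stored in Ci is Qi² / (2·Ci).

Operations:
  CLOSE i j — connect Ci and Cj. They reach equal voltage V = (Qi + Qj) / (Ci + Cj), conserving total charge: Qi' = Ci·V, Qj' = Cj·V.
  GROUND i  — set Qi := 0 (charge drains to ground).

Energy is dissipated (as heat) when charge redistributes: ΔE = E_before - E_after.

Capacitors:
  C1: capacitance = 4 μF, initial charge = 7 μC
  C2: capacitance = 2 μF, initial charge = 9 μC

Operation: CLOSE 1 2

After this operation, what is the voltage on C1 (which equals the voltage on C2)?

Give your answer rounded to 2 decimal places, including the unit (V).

Initial: C1(4μF, Q=7μC, V=1.75V), C2(2μF, Q=9μC, V=4.50V)
Op 1: CLOSE 1-2: Q_total=16.00, C_total=6.00, V=2.67; Q1=10.67, Q2=5.33; dissipated=5.042

Answer: 2.67 V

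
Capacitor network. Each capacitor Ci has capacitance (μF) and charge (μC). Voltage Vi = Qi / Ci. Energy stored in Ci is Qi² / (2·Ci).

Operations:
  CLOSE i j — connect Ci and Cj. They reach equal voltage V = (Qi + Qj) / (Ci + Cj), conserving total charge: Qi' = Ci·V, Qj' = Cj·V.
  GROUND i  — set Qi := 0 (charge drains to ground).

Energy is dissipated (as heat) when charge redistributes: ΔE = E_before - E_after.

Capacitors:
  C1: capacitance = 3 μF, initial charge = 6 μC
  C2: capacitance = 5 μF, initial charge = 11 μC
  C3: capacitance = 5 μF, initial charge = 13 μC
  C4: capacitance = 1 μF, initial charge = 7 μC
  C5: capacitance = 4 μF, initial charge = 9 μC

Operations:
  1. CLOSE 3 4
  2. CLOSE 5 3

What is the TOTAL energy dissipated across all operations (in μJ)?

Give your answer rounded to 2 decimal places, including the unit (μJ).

Initial: C1(3μF, Q=6μC, V=2.00V), C2(5μF, Q=11μC, V=2.20V), C3(5μF, Q=13μC, V=2.60V), C4(1μF, Q=7μC, V=7.00V), C5(4μF, Q=9μC, V=2.25V)
Op 1: CLOSE 3-4: Q_total=20.00, C_total=6.00, V=3.33; Q3=16.67, Q4=3.33; dissipated=8.067
Op 2: CLOSE 5-3: Q_total=25.67, C_total=9.00, V=2.85; Q5=11.41, Q3=14.26; dissipated=1.304
Total dissipated: 9.371 μJ

Answer: 9.37 μJ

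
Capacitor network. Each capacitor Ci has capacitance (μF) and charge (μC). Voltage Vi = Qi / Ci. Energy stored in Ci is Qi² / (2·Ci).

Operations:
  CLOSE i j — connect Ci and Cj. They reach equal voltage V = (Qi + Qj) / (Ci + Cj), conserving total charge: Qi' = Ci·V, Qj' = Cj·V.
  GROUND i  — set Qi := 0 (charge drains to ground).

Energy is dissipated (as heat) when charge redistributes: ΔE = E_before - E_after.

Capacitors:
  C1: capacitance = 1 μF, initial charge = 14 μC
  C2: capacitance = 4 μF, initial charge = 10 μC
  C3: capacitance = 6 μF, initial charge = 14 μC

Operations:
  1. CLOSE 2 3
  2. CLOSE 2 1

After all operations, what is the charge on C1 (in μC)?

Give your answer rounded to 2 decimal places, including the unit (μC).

Initial: C1(1μF, Q=14μC, V=14.00V), C2(4μF, Q=10μC, V=2.50V), C3(6μF, Q=14μC, V=2.33V)
Op 1: CLOSE 2-3: Q_total=24.00, C_total=10.00, V=2.40; Q2=9.60, Q3=14.40; dissipated=0.033
Op 2: CLOSE 2-1: Q_total=23.60, C_total=5.00, V=4.72; Q2=18.88, Q1=4.72; dissipated=53.824
Final charges: Q1=4.72, Q2=18.88, Q3=14.40

Answer: 4.72 μC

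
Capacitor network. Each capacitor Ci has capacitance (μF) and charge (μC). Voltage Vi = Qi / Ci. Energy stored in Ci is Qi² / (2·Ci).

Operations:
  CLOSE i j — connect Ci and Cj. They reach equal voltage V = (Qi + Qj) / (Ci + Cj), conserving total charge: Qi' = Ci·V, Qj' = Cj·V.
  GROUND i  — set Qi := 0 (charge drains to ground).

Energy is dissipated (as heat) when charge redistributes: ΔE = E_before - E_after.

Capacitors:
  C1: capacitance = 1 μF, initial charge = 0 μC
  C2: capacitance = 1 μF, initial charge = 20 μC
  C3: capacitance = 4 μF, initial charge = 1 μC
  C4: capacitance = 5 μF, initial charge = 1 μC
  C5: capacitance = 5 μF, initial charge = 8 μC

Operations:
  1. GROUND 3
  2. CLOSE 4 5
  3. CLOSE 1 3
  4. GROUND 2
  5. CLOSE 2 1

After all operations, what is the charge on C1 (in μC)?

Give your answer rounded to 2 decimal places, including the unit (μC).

Answer: 0.00 μC

Derivation:
Initial: C1(1μF, Q=0μC, V=0.00V), C2(1μF, Q=20μC, V=20.00V), C3(4μF, Q=1μC, V=0.25V), C4(5μF, Q=1μC, V=0.20V), C5(5μF, Q=8μC, V=1.60V)
Op 1: GROUND 3: Q3=0; energy lost=0.125
Op 2: CLOSE 4-5: Q_total=9.00, C_total=10.00, V=0.90; Q4=4.50, Q5=4.50; dissipated=2.450
Op 3: CLOSE 1-3: Q_total=0.00, C_total=5.00, V=0.00; Q1=0.00, Q3=0.00; dissipated=0.000
Op 4: GROUND 2: Q2=0; energy lost=200.000
Op 5: CLOSE 2-1: Q_total=0.00, C_total=2.00, V=0.00; Q2=0.00, Q1=0.00; dissipated=0.000
Final charges: Q1=0.00, Q2=0.00, Q3=0.00, Q4=4.50, Q5=4.50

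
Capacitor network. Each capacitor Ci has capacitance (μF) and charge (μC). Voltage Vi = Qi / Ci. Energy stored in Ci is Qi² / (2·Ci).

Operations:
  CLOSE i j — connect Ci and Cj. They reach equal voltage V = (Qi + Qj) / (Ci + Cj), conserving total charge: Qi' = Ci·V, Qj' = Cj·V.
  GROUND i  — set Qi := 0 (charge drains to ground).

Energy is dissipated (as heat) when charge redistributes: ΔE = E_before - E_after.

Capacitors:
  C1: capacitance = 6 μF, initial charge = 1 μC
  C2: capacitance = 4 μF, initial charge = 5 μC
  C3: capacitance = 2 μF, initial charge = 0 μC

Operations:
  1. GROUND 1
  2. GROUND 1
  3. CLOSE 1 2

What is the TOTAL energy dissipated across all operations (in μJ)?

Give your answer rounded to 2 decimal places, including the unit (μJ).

Answer: 1.96 μJ

Derivation:
Initial: C1(6μF, Q=1μC, V=0.17V), C2(4μF, Q=5μC, V=1.25V), C3(2μF, Q=0μC, V=0.00V)
Op 1: GROUND 1: Q1=0; energy lost=0.083
Op 2: GROUND 1: Q1=0; energy lost=0.000
Op 3: CLOSE 1-2: Q_total=5.00, C_total=10.00, V=0.50; Q1=3.00, Q2=2.00; dissipated=1.875
Total dissipated: 1.958 μJ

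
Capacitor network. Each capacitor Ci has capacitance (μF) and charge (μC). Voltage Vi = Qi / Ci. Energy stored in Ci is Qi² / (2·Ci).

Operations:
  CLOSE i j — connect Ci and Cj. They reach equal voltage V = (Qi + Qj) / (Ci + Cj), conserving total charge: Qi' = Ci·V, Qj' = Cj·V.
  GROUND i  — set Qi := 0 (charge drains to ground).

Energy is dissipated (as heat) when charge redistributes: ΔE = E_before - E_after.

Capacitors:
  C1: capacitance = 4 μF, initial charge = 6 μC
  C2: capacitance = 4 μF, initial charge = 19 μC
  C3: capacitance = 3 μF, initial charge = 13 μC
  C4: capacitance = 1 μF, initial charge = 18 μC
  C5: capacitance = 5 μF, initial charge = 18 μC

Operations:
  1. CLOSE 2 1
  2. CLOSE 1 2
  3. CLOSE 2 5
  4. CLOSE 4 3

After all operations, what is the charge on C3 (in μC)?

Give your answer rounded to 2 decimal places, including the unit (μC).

Initial: C1(4μF, Q=6μC, V=1.50V), C2(4μF, Q=19μC, V=4.75V), C3(3μF, Q=13μC, V=4.33V), C4(1μF, Q=18μC, V=18.00V), C5(5μF, Q=18μC, V=3.60V)
Op 1: CLOSE 2-1: Q_total=25.00, C_total=8.00, V=3.12; Q2=12.50, Q1=12.50; dissipated=10.562
Op 2: CLOSE 1-2: Q_total=25.00, C_total=8.00, V=3.12; Q1=12.50, Q2=12.50; dissipated=0.000
Op 3: CLOSE 2-5: Q_total=30.50, C_total=9.00, V=3.39; Q2=13.56, Q5=16.94; dissipated=0.251
Op 4: CLOSE 4-3: Q_total=31.00, C_total=4.00, V=7.75; Q4=7.75, Q3=23.25; dissipated=70.042
Final charges: Q1=12.50, Q2=13.56, Q3=23.25, Q4=7.75, Q5=16.94

Answer: 23.25 μC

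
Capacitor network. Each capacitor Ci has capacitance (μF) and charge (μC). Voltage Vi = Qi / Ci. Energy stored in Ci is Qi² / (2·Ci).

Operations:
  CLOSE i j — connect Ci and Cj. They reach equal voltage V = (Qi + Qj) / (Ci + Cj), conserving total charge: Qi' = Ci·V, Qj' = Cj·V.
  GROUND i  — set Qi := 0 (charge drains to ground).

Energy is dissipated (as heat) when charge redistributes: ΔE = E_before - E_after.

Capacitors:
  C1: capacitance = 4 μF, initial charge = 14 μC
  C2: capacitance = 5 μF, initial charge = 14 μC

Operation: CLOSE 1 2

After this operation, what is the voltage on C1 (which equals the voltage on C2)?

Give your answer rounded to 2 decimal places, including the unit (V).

Initial: C1(4μF, Q=14μC, V=3.50V), C2(5μF, Q=14μC, V=2.80V)
Op 1: CLOSE 1-2: Q_total=28.00, C_total=9.00, V=3.11; Q1=12.44, Q2=15.56; dissipated=0.544

Answer: 3.11 V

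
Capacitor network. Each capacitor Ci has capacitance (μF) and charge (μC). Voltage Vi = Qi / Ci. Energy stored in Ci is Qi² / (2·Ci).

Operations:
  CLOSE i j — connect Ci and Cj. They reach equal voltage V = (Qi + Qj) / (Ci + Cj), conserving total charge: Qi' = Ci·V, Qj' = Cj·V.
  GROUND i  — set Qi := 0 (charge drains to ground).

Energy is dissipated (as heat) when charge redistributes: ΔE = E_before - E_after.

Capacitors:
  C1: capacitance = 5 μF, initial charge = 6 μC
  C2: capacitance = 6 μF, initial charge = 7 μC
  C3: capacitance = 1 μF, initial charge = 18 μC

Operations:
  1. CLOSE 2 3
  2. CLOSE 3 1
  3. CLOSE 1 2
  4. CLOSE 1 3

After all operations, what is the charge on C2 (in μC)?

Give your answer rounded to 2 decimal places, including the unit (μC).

Answer: 16.04 μC

Derivation:
Initial: C1(5μF, Q=6μC, V=1.20V), C2(6μF, Q=7μC, V=1.17V), C3(1μF, Q=18μC, V=18.00V)
Op 1: CLOSE 2-3: Q_total=25.00, C_total=7.00, V=3.57; Q2=21.43, Q3=3.57; dissipated=121.440
Op 2: CLOSE 3-1: Q_total=9.57, C_total=6.00, V=1.60; Q3=1.60, Q1=7.98; dissipated=2.343
Op 3: CLOSE 1-2: Q_total=29.40, C_total=11.00, V=2.67; Q1=13.37, Q2=16.04; dissipated=5.325
Op 4: CLOSE 1-3: Q_total=14.96, C_total=6.00, V=2.49; Q1=12.47, Q3=2.49; dissipated=0.484
Final charges: Q1=12.47, Q2=16.04, Q3=2.49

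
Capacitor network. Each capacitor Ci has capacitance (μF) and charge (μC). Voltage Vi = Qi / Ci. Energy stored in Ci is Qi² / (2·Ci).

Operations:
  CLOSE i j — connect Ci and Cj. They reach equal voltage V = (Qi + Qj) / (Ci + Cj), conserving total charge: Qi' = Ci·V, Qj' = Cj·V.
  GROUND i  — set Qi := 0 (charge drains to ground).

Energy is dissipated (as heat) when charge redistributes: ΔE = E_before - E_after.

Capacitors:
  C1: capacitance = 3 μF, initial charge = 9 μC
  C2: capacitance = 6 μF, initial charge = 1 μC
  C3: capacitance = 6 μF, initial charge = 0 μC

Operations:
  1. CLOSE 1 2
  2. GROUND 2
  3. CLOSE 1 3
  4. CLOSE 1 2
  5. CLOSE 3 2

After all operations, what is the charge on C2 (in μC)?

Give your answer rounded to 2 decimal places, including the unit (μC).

Answer: 1.48 μC

Derivation:
Initial: C1(3μF, Q=9μC, V=3.00V), C2(6μF, Q=1μC, V=0.17V), C3(6μF, Q=0μC, V=0.00V)
Op 1: CLOSE 1-2: Q_total=10.00, C_total=9.00, V=1.11; Q1=3.33, Q2=6.67; dissipated=8.028
Op 2: GROUND 2: Q2=0; energy lost=3.704
Op 3: CLOSE 1-3: Q_total=3.33, C_total=9.00, V=0.37; Q1=1.11, Q3=2.22; dissipated=1.235
Op 4: CLOSE 1-2: Q_total=1.11, C_total=9.00, V=0.12; Q1=0.37, Q2=0.74; dissipated=0.137
Op 5: CLOSE 3-2: Q_total=2.96, C_total=12.00, V=0.25; Q3=1.48, Q2=1.48; dissipated=0.091
Final charges: Q1=0.37, Q2=1.48, Q3=1.48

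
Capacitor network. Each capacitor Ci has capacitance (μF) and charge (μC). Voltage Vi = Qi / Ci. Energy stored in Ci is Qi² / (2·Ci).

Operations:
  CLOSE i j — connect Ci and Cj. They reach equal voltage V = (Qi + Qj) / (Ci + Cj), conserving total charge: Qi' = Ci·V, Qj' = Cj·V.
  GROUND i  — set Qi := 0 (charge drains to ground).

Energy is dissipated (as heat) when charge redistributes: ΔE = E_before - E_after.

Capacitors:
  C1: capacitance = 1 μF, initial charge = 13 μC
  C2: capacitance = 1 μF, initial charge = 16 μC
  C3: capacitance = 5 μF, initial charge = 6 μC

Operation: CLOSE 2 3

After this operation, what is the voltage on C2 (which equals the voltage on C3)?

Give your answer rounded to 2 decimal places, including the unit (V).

Initial: C1(1μF, Q=13μC, V=13.00V), C2(1μF, Q=16μC, V=16.00V), C3(5μF, Q=6μC, V=1.20V)
Op 1: CLOSE 2-3: Q_total=22.00, C_total=6.00, V=3.67; Q2=3.67, Q3=18.33; dissipated=91.267

Answer: 3.67 V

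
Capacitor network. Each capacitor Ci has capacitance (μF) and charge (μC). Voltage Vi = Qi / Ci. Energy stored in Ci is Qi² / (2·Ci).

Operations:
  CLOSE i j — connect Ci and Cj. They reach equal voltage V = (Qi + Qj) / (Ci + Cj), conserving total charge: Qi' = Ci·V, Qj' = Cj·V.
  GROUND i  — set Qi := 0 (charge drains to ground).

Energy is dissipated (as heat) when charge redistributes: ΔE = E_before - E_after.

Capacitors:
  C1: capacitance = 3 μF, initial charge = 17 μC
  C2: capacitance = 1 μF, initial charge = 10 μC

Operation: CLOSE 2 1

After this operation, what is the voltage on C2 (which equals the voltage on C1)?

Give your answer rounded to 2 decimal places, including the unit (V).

Answer: 6.75 V

Derivation:
Initial: C1(3μF, Q=17μC, V=5.67V), C2(1μF, Q=10μC, V=10.00V)
Op 1: CLOSE 2-1: Q_total=27.00, C_total=4.00, V=6.75; Q2=6.75, Q1=20.25; dissipated=7.042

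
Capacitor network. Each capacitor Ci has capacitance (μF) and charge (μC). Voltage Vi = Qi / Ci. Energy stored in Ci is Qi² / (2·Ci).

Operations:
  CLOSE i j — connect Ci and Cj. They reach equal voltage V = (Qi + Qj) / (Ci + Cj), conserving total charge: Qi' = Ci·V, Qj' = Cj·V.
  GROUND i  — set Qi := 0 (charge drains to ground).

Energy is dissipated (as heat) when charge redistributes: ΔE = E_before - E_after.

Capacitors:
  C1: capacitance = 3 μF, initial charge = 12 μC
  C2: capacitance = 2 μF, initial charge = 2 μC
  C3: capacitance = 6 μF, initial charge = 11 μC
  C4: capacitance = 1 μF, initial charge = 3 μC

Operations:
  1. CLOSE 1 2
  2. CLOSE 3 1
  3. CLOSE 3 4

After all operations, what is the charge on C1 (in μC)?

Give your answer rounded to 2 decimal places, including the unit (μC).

Answer: 6.47 μC

Derivation:
Initial: C1(3μF, Q=12μC, V=4.00V), C2(2μF, Q=2μC, V=1.00V), C3(6μF, Q=11μC, V=1.83V), C4(1μF, Q=3μC, V=3.00V)
Op 1: CLOSE 1-2: Q_total=14.00, C_total=5.00, V=2.80; Q1=8.40, Q2=5.60; dissipated=5.400
Op 2: CLOSE 3-1: Q_total=19.40, C_total=9.00, V=2.16; Q3=12.93, Q1=6.47; dissipated=0.934
Op 3: CLOSE 3-4: Q_total=15.93, C_total=7.00, V=2.28; Q3=13.66, Q4=2.28; dissipated=0.306
Final charges: Q1=6.47, Q2=5.60, Q3=13.66, Q4=2.28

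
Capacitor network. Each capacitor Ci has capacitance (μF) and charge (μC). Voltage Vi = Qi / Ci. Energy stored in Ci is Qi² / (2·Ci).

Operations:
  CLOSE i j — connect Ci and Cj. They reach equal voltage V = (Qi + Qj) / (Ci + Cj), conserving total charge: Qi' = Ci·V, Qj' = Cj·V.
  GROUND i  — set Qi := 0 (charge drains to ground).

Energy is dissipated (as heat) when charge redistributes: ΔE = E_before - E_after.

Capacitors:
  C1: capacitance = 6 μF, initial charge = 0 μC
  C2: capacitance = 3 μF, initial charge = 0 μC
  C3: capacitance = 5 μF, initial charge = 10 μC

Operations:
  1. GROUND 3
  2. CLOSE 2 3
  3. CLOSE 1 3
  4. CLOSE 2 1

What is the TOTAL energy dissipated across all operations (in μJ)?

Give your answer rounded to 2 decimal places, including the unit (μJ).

Initial: C1(6μF, Q=0μC, V=0.00V), C2(3μF, Q=0μC, V=0.00V), C3(5μF, Q=10μC, V=2.00V)
Op 1: GROUND 3: Q3=0; energy lost=10.000
Op 2: CLOSE 2-3: Q_total=0.00, C_total=8.00, V=0.00; Q2=0.00, Q3=0.00; dissipated=0.000
Op 3: CLOSE 1-3: Q_total=0.00, C_total=11.00, V=0.00; Q1=0.00, Q3=0.00; dissipated=0.000
Op 4: CLOSE 2-1: Q_total=0.00, C_total=9.00, V=0.00; Q2=0.00, Q1=0.00; dissipated=0.000
Total dissipated: 10.000 μJ

Answer: 10.00 μJ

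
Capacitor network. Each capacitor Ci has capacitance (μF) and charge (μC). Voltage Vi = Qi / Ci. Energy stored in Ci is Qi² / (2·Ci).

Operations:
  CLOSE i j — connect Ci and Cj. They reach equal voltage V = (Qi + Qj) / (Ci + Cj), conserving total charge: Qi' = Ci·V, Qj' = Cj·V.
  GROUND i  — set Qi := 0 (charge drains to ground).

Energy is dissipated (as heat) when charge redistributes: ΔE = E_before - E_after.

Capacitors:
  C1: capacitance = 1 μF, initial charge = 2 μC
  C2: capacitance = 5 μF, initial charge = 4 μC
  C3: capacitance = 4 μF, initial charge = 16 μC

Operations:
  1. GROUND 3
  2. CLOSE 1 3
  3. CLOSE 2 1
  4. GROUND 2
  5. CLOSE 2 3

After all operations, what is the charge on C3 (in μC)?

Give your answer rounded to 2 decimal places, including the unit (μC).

Answer: 0.71 μC

Derivation:
Initial: C1(1μF, Q=2μC, V=2.00V), C2(5μF, Q=4μC, V=0.80V), C3(4μF, Q=16μC, V=4.00V)
Op 1: GROUND 3: Q3=0; energy lost=32.000
Op 2: CLOSE 1-3: Q_total=2.00, C_total=5.00, V=0.40; Q1=0.40, Q3=1.60; dissipated=1.600
Op 3: CLOSE 2-1: Q_total=4.40, C_total=6.00, V=0.73; Q2=3.67, Q1=0.73; dissipated=0.067
Op 4: GROUND 2: Q2=0; energy lost=1.344
Op 5: CLOSE 2-3: Q_total=1.60, C_total=9.00, V=0.18; Q2=0.89, Q3=0.71; dissipated=0.178
Final charges: Q1=0.73, Q2=0.89, Q3=0.71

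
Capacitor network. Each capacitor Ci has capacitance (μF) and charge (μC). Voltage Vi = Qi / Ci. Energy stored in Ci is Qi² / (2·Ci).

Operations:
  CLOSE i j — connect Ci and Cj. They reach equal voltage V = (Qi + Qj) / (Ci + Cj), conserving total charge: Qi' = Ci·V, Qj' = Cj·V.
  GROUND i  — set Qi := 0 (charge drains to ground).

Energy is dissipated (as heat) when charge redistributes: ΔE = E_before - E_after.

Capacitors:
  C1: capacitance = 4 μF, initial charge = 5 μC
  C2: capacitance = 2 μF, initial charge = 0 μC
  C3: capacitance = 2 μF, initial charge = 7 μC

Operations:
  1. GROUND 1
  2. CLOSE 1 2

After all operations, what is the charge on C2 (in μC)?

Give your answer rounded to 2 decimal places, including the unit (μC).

Answer: 0.00 μC

Derivation:
Initial: C1(4μF, Q=5μC, V=1.25V), C2(2μF, Q=0μC, V=0.00V), C3(2μF, Q=7μC, V=3.50V)
Op 1: GROUND 1: Q1=0; energy lost=3.125
Op 2: CLOSE 1-2: Q_total=0.00, C_total=6.00, V=0.00; Q1=0.00, Q2=0.00; dissipated=0.000
Final charges: Q1=0.00, Q2=0.00, Q3=7.00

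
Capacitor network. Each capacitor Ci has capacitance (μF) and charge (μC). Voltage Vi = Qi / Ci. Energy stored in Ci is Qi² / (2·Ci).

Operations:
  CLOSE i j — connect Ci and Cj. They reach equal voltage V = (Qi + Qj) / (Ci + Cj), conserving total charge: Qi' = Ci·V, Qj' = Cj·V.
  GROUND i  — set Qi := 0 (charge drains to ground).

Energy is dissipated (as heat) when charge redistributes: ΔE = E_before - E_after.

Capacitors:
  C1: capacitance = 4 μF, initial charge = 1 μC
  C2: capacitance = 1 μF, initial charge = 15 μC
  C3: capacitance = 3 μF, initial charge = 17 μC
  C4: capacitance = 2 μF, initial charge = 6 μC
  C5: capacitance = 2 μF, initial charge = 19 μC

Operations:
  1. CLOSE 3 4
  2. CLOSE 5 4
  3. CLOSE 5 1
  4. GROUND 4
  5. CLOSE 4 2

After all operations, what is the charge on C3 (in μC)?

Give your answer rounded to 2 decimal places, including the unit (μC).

Answer: 13.80 μC

Derivation:
Initial: C1(4μF, Q=1μC, V=0.25V), C2(1μF, Q=15μC, V=15.00V), C3(3μF, Q=17μC, V=5.67V), C4(2μF, Q=6μC, V=3.00V), C5(2μF, Q=19μC, V=9.50V)
Op 1: CLOSE 3-4: Q_total=23.00, C_total=5.00, V=4.60; Q3=13.80, Q4=9.20; dissipated=4.267
Op 2: CLOSE 5-4: Q_total=28.20, C_total=4.00, V=7.05; Q5=14.10, Q4=14.10; dissipated=12.005
Op 3: CLOSE 5-1: Q_total=15.10, C_total=6.00, V=2.52; Q5=5.03, Q1=10.07; dissipated=30.827
Op 4: GROUND 4: Q4=0; energy lost=49.703
Op 5: CLOSE 4-2: Q_total=15.00, C_total=3.00, V=5.00; Q4=10.00, Q2=5.00; dissipated=75.000
Final charges: Q1=10.07, Q2=5.00, Q3=13.80, Q4=10.00, Q5=5.03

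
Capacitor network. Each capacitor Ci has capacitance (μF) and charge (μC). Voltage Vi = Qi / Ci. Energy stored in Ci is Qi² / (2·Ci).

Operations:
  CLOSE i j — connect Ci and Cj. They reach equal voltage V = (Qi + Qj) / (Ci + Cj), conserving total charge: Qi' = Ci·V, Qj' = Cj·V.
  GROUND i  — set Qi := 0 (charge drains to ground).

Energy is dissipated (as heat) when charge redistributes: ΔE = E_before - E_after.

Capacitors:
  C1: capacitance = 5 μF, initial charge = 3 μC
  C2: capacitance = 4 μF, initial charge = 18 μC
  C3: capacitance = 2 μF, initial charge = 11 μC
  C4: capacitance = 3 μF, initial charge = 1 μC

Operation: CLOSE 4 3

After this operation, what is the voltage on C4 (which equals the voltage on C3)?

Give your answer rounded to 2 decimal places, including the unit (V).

Answer: 2.40 V

Derivation:
Initial: C1(5μF, Q=3μC, V=0.60V), C2(4μF, Q=18μC, V=4.50V), C3(2μF, Q=11μC, V=5.50V), C4(3μF, Q=1μC, V=0.33V)
Op 1: CLOSE 4-3: Q_total=12.00, C_total=5.00, V=2.40; Q4=7.20, Q3=4.80; dissipated=16.017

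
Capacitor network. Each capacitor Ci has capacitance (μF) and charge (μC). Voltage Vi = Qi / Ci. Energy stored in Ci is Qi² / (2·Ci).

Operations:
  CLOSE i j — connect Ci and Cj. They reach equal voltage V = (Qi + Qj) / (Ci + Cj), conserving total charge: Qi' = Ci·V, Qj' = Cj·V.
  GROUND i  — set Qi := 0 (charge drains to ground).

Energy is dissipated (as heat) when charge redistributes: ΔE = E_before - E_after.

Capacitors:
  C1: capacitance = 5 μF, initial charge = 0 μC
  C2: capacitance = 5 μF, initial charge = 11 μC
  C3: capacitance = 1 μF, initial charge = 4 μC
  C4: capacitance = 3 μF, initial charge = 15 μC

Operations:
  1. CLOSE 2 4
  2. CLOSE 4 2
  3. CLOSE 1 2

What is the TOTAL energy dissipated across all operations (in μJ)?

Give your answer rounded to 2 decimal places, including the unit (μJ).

Answer: 20.55 μJ

Derivation:
Initial: C1(5μF, Q=0μC, V=0.00V), C2(5μF, Q=11μC, V=2.20V), C3(1μF, Q=4μC, V=4.00V), C4(3μF, Q=15μC, V=5.00V)
Op 1: CLOSE 2-4: Q_total=26.00, C_total=8.00, V=3.25; Q2=16.25, Q4=9.75; dissipated=7.350
Op 2: CLOSE 4-2: Q_total=26.00, C_total=8.00, V=3.25; Q4=9.75, Q2=16.25; dissipated=0.000
Op 3: CLOSE 1-2: Q_total=16.25, C_total=10.00, V=1.62; Q1=8.12, Q2=8.12; dissipated=13.203
Total dissipated: 20.553 μJ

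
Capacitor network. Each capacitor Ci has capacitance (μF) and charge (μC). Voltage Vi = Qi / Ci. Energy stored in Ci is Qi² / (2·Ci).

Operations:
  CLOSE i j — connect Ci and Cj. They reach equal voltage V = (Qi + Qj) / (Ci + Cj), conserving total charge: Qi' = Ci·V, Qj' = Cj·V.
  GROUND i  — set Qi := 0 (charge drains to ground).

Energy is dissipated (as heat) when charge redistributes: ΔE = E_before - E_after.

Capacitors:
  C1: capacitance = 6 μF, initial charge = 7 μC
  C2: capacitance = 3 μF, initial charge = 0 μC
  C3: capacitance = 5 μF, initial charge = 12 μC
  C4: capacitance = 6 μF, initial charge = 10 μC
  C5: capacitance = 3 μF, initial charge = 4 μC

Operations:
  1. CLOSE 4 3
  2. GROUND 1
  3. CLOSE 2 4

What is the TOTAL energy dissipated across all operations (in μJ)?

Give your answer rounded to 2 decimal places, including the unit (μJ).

Answer: 8.82 μJ

Derivation:
Initial: C1(6μF, Q=7μC, V=1.17V), C2(3μF, Q=0μC, V=0.00V), C3(5μF, Q=12μC, V=2.40V), C4(6μF, Q=10μC, V=1.67V), C5(3μF, Q=4μC, V=1.33V)
Op 1: CLOSE 4-3: Q_total=22.00, C_total=11.00, V=2.00; Q4=12.00, Q3=10.00; dissipated=0.733
Op 2: GROUND 1: Q1=0; energy lost=4.083
Op 3: CLOSE 2-4: Q_total=12.00, C_total=9.00, V=1.33; Q2=4.00, Q4=8.00; dissipated=4.000
Total dissipated: 8.817 μJ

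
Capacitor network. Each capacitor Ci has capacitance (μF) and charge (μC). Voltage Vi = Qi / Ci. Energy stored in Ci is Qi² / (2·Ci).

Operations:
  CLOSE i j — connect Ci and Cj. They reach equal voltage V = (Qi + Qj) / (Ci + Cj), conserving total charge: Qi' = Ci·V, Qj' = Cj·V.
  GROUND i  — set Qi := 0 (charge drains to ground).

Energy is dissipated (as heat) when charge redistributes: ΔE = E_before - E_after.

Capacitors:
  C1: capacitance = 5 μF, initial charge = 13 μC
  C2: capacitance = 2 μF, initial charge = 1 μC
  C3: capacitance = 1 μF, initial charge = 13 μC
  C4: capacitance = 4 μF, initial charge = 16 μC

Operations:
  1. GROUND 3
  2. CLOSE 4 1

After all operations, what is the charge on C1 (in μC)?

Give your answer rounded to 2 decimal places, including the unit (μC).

Answer: 16.11 μC

Derivation:
Initial: C1(5μF, Q=13μC, V=2.60V), C2(2μF, Q=1μC, V=0.50V), C3(1μF, Q=13μC, V=13.00V), C4(4μF, Q=16μC, V=4.00V)
Op 1: GROUND 3: Q3=0; energy lost=84.500
Op 2: CLOSE 4-1: Q_total=29.00, C_total=9.00, V=3.22; Q4=12.89, Q1=16.11; dissipated=2.178
Final charges: Q1=16.11, Q2=1.00, Q3=0.00, Q4=12.89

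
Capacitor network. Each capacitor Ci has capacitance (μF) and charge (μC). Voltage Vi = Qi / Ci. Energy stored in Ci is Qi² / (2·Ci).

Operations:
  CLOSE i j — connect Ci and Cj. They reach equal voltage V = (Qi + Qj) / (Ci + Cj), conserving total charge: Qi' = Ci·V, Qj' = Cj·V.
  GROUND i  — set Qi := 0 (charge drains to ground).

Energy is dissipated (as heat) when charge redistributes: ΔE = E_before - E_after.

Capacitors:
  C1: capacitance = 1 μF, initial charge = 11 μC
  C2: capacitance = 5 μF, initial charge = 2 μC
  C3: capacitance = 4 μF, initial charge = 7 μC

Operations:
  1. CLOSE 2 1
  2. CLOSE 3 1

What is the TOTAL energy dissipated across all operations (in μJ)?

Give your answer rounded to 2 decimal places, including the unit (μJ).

Initial: C1(1μF, Q=11μC, V=11.00V), C2(5μF, Q=2μC, V=0.40V), C3(4μF, Q=7μC, V=1.75V)
Op 1: CLOSE 2-1: Q_total=13.00, C_total=6.00, V=2.17; Q2=10.83, Q1=2.17; dissipated=46.817
Op 2: CLOSE 3-1: Q_total=9.17, C_total=5.00, V=1.83; Q3=7.33, Q1=1.83; dissipated=0.069
Total dissipated: 46.886 μJ

Answer: 46.89 μJ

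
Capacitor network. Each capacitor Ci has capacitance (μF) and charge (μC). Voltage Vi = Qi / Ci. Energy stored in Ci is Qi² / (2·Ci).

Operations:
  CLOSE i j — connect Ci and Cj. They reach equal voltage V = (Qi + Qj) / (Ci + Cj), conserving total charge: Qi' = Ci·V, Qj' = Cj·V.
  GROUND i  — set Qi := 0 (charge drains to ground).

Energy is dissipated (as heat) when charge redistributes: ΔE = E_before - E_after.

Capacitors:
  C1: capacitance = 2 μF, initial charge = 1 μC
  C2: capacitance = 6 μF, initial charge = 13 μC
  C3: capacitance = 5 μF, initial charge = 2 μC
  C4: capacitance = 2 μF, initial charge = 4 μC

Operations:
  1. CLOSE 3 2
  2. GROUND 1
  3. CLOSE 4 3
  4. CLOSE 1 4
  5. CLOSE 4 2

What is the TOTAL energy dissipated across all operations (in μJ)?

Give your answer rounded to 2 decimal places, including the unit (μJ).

Initial: C1(2μF, Q=1μC, V=0.50V), C2(6μF, Q=13μC, V=2.17V), C3(5μF, Q=2μC, V=0.40V), C4(2μF, Q=4μC, V=2.00V)
Op 1: CLOSE 3-2: Q_total=15.00, C_total=11.00, V=1.36; Q3=6.82, Q2=8.18; dissipated=4.256
Op 2: GROUND 1: Q1=0; energy lost=0.250
Op 3: CLOSE 4-3: Q_total=10.82, C_total=7.00, V=1.55; Q4=3.09, Q3=7.73; dissipated=0.289
Op 4: CLOSE 1-4: Q_total=3.09, C_total=4.00, V=0.77; Q1=1.55, Q4=1.55; dissipated=1.194
Op 5: CLOSE 4-2: Q_total=9.73, C_total=8.00, V=1.22; Q4=2.43, Q2=7.30; dissipated=0.262
Total dissipated: 6.251 μJ

Answer: 6.25 μJ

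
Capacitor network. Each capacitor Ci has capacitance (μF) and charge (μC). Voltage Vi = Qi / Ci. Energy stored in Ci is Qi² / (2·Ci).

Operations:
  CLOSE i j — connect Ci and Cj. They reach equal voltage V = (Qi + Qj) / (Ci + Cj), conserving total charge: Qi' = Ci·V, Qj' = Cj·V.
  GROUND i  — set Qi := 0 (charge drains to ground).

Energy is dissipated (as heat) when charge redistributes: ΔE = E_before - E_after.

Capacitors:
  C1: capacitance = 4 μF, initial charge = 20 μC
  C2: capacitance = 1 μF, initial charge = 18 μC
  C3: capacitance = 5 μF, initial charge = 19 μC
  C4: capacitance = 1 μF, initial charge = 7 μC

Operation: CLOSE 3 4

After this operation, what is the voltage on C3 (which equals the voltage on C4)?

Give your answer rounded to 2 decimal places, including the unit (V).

Answer: 4.33 V

Derivation:
Initial: C1(4μF, Q=20μC, V=5.00V), C2(1μF, Q=18μC, V=18.00V), C3(5μF, Q=19μC, V=3.80V), C4(1μF, Q=7μC, V=7.00V)
Op 1: CLOSE 3-4: Q_total=26.00, C_total=6.00, V=4.33; Q3=21.67, Q4=4.33; dissipated=4.267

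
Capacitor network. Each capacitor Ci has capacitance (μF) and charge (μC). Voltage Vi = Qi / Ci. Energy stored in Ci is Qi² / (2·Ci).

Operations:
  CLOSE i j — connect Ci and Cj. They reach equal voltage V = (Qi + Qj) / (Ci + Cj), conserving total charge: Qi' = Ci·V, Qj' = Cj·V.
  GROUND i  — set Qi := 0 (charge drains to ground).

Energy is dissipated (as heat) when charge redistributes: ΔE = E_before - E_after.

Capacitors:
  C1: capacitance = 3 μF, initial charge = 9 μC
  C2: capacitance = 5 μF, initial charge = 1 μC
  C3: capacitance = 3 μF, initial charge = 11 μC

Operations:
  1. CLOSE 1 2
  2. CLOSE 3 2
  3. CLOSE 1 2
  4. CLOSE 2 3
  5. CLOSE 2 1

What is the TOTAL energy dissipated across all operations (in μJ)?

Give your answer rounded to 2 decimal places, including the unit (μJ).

Answer: 13.72 μJ

Derivation:
Initial: C1(3μF, Q=9μC, V=3.00V), C2(5μF, Q=1μC, V=0.20V), C3(3μF, Q=11μC, V=3.67V)
Op 1: CLOSE 1-2: Q_total=10.00, C_total=8.00, V=1.25; Q1=3.75, Q2=6.25; dissipated=7.350
Op 2: CLOSE 3-2: Q_total=17.25, C_total=8.00, V=2.16; Q3=6.47, Q2=10.78; dissipated=5.475
Op 3: CLOSE 1-2: Q_total=14.53, C_total=8.00, V=1.82; Q1=5.45, Q2=9.08; dissipated=0.770
Op 4: CLOSE 2-3: Q_total=15.55, C_total=8.00, V=1.94; Q2=9.72, Q3=5.83; dissipated=0.108
Op 5: CLOSE 2-1: Q_total=15.17, C_total=8.00, V=1.90; Q2=9.48, Q1=5.69; dissipated=0.015
Total dissipated: 13.719 μJ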